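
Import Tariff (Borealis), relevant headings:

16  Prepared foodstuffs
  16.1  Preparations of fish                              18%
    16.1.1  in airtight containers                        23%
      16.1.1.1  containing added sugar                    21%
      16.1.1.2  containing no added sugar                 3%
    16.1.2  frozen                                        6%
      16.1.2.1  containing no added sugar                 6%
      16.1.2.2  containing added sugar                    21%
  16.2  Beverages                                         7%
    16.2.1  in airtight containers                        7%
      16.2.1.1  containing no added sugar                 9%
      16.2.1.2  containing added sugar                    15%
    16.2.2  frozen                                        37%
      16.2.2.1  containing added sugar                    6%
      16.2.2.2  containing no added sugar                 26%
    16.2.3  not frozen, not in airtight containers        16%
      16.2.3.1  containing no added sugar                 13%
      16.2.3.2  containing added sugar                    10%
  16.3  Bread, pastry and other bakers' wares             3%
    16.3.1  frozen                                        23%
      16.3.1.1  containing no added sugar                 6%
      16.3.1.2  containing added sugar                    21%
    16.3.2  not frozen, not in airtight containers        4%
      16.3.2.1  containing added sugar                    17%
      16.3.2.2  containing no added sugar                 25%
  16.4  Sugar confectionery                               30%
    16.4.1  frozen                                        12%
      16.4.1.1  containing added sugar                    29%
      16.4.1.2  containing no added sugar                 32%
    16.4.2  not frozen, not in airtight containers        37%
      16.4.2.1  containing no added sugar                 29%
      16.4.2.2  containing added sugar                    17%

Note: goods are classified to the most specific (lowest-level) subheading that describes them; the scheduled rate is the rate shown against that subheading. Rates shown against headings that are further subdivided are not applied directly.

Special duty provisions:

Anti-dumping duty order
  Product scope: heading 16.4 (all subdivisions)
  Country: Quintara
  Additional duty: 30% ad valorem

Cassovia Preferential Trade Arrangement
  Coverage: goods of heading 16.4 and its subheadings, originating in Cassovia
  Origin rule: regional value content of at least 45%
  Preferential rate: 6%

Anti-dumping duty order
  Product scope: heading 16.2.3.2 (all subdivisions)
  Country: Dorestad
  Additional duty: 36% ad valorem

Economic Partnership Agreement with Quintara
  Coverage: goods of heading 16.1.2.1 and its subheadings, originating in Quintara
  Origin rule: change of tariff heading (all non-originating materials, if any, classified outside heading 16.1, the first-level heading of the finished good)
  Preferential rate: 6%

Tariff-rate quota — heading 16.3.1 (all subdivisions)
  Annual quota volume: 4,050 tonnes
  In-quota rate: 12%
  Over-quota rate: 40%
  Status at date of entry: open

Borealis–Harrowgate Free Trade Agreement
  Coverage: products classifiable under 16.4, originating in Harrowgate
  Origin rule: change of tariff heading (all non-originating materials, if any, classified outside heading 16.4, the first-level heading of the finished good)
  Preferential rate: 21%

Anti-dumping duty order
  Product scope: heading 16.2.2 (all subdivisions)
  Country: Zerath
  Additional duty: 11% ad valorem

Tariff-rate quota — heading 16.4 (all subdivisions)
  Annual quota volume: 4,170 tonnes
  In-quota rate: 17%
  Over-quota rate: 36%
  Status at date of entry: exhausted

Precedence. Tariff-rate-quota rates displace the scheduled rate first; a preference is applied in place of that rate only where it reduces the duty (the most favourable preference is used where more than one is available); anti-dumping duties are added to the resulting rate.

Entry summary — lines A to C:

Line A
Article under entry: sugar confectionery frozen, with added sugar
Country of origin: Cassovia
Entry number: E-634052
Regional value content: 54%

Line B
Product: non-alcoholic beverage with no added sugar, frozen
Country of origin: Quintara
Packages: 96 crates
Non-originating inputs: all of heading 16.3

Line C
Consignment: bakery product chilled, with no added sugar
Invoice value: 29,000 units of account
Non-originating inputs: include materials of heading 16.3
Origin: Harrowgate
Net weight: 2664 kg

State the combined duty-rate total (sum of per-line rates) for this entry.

Line A: sugar confectionery → 16.4; frozen → 16.4.1; with added sugar → 16.4.1.1. Scheduled 29%. quota on 16.4 exhausted → over-quota 36%; Cassovia agreement on 16.4: RVC ≥ 45% → 6% available; preferential 6%. → 6%.
Line B: non-alcoholic beverage → 16.2; frozen → 16.2.2; with no added sugar → 16.2.2.2. Scheduled 26%. Quintara agreement on 16.1.2.1: 16.2.2.2 not covered. → 26%.
Line C: bakery product → 16.3; chilled → 16.3.2; with no added sugar → 16.3.2.2. Scheduled 25%. Harrowgate agreement on 16.4: 16.3.2.2 not covered. → 25%.
Sum: 6% + 26% + 25% = 57%.

57%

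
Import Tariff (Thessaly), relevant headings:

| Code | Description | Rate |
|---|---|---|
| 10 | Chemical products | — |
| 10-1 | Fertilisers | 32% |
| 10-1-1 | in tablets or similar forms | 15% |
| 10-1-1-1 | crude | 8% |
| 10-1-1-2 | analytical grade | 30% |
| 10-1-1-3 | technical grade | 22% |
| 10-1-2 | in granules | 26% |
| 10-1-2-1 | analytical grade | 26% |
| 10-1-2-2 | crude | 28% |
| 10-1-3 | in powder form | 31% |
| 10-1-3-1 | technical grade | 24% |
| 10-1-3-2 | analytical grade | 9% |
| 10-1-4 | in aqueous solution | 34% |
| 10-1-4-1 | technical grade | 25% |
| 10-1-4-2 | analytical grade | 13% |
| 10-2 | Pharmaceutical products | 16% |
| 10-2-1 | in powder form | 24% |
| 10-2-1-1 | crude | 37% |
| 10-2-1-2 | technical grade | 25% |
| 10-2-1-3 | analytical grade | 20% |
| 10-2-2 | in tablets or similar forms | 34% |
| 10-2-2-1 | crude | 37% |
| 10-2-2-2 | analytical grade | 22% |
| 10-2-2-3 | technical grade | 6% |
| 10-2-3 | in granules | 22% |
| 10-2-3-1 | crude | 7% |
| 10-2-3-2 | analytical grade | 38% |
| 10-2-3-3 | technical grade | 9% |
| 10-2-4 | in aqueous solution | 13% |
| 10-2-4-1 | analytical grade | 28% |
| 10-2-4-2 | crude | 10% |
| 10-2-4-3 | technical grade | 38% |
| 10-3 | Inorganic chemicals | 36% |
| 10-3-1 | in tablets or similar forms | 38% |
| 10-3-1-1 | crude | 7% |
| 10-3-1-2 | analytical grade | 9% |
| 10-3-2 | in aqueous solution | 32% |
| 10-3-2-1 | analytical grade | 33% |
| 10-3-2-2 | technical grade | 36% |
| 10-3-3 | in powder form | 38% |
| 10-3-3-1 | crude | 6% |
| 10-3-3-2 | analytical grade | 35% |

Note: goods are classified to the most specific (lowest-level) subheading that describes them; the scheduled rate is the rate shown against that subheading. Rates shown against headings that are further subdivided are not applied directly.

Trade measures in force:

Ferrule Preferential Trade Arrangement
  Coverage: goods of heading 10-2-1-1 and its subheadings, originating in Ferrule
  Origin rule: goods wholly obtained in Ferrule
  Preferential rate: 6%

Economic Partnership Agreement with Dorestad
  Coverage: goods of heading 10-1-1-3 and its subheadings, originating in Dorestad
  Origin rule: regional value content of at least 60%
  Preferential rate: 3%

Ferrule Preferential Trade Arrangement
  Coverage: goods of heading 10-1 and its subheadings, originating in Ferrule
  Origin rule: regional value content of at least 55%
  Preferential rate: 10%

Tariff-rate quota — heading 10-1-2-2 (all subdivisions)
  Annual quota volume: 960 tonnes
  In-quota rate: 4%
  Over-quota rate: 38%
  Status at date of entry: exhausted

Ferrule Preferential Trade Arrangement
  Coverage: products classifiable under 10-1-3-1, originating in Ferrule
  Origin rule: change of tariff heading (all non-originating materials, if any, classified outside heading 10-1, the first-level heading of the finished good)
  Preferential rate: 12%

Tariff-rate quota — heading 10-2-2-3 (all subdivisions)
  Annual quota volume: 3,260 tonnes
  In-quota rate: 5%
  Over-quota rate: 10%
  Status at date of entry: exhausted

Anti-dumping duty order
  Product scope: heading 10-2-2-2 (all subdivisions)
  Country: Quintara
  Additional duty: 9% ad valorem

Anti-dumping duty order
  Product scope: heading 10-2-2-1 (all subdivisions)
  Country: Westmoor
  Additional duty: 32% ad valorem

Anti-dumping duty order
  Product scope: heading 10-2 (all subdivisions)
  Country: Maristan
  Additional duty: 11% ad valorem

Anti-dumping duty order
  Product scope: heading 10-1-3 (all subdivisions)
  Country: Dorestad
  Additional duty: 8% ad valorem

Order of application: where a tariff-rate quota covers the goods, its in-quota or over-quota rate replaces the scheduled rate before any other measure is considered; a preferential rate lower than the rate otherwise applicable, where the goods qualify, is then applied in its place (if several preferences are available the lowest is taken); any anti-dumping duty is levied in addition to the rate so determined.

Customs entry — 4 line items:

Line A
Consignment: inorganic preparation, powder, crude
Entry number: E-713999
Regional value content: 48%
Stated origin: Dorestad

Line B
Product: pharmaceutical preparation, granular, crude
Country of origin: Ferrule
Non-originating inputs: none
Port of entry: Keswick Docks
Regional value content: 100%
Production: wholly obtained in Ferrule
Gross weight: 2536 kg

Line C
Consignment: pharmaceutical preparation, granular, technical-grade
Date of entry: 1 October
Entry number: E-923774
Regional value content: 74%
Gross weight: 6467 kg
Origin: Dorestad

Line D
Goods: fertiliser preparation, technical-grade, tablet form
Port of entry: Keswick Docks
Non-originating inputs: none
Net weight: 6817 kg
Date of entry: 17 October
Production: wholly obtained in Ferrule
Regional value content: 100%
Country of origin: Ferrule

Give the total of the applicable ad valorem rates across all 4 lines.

32%

Line A: inorganic → 10-3; powder → 10-3-3; crude → 10-3-3-1. Scheduled 6%. Dorestad agreement on 10-1-1-3: 10-3-3-1 not covered. → 6%.
Line B: pharmaceutical → 10-2; granular → 10-2-3; crude → 10-2-3-1. Scheduled 7%. Ferrule agreement on 10-2-1-1: 10-2-3-1 not covered; Ferrule agreement on 10-1: 10-2-3-1 not covered; Ferrule agreement on 10-1-3-1: 10-2-3-1 not covered. → 7%.
Line C: pharmaceutical → 10-2; granular → 10-2-3; technical-grade → 10-2-3-3. Scheduled 9%. Dorestad agreement on 10-1-1-3: 10-2-3-3 not covered. → 9%.
Line D: fertiliser → 10-1; tablet form → 10-1-1; technical-grade → 10-1-1-3. Scheduled 22%. Ferrule agreement on 10-2-1-1: 10-1-1-3 not covered; Ferrule agreement on 10-1: RVC ≥ 55% → 10% available; Ferrule agreement on 10-1-3-1: 10-1-1-3 not covered; preferential 10%. → 10%.
Sum: 6% + 7% + 9% + 10% = 32%.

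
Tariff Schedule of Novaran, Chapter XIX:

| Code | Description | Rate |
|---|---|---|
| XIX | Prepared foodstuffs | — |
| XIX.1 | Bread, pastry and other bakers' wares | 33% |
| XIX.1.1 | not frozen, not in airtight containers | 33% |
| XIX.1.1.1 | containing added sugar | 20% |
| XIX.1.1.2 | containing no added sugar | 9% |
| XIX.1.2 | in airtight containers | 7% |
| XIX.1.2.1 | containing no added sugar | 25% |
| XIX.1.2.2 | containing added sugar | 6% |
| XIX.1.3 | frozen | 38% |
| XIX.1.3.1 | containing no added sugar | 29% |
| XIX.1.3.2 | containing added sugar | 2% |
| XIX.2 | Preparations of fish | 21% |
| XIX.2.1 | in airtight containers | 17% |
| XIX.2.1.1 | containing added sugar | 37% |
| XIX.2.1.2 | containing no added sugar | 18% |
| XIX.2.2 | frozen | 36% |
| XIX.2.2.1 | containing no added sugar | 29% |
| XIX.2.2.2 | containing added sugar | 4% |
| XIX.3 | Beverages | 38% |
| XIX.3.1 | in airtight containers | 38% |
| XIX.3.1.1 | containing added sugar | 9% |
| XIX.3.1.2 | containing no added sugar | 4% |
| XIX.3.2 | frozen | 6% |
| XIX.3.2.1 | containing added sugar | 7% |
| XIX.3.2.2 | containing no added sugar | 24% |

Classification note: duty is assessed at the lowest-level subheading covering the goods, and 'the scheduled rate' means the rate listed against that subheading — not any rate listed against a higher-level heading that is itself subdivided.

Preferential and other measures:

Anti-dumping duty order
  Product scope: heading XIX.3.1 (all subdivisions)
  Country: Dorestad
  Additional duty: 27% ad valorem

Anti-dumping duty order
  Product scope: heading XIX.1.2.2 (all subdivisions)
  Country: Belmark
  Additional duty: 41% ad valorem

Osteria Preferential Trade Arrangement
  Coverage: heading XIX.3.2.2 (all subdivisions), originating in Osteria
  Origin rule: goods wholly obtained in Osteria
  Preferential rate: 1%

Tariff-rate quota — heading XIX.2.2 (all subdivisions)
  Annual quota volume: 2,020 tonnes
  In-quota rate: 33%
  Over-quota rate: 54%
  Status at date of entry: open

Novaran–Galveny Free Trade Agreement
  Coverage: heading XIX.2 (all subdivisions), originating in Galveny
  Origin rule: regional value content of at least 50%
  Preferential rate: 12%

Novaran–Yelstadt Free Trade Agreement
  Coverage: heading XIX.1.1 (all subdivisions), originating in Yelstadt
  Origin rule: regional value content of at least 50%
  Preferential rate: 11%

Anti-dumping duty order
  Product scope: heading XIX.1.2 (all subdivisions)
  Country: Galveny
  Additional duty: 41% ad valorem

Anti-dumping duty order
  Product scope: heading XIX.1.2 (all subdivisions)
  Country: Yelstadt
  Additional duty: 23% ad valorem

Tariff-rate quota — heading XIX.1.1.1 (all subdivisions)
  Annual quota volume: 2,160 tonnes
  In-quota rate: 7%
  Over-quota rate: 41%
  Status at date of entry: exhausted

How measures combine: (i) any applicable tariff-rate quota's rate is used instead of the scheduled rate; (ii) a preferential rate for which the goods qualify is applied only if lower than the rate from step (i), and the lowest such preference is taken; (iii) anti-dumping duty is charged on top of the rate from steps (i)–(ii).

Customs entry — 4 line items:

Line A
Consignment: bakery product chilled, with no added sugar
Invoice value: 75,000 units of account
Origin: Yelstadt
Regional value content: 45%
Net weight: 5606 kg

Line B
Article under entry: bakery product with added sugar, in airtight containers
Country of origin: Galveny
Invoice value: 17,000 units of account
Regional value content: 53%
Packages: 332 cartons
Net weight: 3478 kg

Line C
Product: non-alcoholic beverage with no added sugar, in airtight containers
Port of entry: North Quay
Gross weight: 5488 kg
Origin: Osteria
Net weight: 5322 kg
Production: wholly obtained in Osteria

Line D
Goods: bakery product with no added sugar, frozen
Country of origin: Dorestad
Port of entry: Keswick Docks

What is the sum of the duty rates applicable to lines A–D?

89%

Line A: bakery product → XIX.1; chilled → XIX.1.1; with no added sugar → XIX.1.1.2. Scheduled 9%. Yelstadt agreement on XIX.1.1: RVC < 50%. → 9%.
Line B: bakery product → XIX.1; in airtight containers → XIX.1.2; with added sugar → XIX.1.2.2. Scheduled 6%. Galveny agreement on XIX.2: XIX.1.2.2 not covered; anti-dumping (Galveny, XIX.1.2): +41%; total 6% + 41% = 47%. → 47%.
Line C: non-alcoholic beverage → XIX.3; in airtight containers → XIX.3.1; with no added sugar → XIX.3.1.2. Scheduled 4%. Osteria agreement on XIX.3.2.2: XIX.3.1.2 not covered. → 4%.
Line D: bakery product → XIX.1; frozen → XIX.1.3; with no added sugar → XIX.1.3.1. Scheduled 29%. No special measure applies. → 29%.
Sum: 9% + 47% + 4% + 29% = 89%.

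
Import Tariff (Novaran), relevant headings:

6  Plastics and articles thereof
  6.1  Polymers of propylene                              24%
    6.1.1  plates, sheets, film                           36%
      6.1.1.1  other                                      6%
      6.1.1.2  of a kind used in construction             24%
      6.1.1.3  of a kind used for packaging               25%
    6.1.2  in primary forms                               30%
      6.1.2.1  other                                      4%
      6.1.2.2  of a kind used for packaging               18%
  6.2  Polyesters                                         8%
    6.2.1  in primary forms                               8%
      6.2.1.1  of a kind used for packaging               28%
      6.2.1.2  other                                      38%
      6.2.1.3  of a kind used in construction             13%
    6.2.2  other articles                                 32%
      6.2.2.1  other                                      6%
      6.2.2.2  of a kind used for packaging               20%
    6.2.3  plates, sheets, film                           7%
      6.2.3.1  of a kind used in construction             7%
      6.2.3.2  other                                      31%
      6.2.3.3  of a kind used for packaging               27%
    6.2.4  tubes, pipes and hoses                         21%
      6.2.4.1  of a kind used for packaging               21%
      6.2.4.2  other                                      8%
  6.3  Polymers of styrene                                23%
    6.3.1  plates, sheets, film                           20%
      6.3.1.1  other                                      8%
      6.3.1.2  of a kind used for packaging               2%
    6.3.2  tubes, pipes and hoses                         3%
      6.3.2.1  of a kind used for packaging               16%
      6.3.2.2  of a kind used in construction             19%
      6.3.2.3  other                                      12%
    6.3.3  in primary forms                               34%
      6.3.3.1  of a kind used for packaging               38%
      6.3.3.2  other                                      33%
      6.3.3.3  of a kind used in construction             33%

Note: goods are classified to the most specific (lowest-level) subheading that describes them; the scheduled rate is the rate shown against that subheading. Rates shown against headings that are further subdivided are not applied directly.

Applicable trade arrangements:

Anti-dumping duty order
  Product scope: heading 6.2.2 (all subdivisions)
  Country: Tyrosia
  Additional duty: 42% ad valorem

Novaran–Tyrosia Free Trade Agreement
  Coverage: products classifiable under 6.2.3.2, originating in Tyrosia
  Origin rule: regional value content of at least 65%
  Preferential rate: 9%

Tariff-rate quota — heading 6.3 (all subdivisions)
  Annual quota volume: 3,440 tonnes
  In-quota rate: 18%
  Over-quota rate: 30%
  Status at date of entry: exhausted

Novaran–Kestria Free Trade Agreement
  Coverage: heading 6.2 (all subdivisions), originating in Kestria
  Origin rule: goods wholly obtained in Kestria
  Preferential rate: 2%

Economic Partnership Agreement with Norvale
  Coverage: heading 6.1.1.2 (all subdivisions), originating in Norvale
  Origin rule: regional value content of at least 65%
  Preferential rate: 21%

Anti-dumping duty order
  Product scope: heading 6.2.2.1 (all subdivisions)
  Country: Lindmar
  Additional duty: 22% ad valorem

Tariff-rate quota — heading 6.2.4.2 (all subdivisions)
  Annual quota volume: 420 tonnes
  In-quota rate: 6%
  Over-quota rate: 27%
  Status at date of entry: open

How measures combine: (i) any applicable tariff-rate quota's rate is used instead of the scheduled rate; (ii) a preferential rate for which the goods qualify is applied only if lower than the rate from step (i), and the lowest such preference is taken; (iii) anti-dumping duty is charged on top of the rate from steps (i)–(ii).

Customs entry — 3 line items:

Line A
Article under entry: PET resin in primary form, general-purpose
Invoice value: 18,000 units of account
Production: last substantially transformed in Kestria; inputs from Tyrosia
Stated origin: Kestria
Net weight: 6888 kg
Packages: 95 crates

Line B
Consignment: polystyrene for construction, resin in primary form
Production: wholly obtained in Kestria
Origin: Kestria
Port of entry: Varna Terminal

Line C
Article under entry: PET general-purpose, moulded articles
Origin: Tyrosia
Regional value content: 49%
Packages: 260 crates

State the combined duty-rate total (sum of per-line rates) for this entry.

116%

Line A: PET → 6.2; resin in primary form → 6.2.1; general-purpose → 6.2.1.2. Scheduled 38%. Kestria agreement on 6.2: not wholly obtained. → 38%.
Line B: polystyrene → 6.3; resin in primary form → 6.3.3; for construction → 6.3.3.3. Scheduled 33%. quota on 6.3 exhausted → over-quota 30%; Kestria agreement on 6.2: 6.3.3.3 not covered. → 30%.
Line C: PET → 6.2; moulded articles → 6.2.2; general-purpose → 6.2.2.1. Scheduled 6%. Tyrosia agreement on 6.2.3.2: 6.2.2.1 not covered; anti-dumping (Tyrosia, 6.2.2): +42%; total 6% + 42% = 48%. → 48%.
Sum: 38% + 30% + 48% = 116%.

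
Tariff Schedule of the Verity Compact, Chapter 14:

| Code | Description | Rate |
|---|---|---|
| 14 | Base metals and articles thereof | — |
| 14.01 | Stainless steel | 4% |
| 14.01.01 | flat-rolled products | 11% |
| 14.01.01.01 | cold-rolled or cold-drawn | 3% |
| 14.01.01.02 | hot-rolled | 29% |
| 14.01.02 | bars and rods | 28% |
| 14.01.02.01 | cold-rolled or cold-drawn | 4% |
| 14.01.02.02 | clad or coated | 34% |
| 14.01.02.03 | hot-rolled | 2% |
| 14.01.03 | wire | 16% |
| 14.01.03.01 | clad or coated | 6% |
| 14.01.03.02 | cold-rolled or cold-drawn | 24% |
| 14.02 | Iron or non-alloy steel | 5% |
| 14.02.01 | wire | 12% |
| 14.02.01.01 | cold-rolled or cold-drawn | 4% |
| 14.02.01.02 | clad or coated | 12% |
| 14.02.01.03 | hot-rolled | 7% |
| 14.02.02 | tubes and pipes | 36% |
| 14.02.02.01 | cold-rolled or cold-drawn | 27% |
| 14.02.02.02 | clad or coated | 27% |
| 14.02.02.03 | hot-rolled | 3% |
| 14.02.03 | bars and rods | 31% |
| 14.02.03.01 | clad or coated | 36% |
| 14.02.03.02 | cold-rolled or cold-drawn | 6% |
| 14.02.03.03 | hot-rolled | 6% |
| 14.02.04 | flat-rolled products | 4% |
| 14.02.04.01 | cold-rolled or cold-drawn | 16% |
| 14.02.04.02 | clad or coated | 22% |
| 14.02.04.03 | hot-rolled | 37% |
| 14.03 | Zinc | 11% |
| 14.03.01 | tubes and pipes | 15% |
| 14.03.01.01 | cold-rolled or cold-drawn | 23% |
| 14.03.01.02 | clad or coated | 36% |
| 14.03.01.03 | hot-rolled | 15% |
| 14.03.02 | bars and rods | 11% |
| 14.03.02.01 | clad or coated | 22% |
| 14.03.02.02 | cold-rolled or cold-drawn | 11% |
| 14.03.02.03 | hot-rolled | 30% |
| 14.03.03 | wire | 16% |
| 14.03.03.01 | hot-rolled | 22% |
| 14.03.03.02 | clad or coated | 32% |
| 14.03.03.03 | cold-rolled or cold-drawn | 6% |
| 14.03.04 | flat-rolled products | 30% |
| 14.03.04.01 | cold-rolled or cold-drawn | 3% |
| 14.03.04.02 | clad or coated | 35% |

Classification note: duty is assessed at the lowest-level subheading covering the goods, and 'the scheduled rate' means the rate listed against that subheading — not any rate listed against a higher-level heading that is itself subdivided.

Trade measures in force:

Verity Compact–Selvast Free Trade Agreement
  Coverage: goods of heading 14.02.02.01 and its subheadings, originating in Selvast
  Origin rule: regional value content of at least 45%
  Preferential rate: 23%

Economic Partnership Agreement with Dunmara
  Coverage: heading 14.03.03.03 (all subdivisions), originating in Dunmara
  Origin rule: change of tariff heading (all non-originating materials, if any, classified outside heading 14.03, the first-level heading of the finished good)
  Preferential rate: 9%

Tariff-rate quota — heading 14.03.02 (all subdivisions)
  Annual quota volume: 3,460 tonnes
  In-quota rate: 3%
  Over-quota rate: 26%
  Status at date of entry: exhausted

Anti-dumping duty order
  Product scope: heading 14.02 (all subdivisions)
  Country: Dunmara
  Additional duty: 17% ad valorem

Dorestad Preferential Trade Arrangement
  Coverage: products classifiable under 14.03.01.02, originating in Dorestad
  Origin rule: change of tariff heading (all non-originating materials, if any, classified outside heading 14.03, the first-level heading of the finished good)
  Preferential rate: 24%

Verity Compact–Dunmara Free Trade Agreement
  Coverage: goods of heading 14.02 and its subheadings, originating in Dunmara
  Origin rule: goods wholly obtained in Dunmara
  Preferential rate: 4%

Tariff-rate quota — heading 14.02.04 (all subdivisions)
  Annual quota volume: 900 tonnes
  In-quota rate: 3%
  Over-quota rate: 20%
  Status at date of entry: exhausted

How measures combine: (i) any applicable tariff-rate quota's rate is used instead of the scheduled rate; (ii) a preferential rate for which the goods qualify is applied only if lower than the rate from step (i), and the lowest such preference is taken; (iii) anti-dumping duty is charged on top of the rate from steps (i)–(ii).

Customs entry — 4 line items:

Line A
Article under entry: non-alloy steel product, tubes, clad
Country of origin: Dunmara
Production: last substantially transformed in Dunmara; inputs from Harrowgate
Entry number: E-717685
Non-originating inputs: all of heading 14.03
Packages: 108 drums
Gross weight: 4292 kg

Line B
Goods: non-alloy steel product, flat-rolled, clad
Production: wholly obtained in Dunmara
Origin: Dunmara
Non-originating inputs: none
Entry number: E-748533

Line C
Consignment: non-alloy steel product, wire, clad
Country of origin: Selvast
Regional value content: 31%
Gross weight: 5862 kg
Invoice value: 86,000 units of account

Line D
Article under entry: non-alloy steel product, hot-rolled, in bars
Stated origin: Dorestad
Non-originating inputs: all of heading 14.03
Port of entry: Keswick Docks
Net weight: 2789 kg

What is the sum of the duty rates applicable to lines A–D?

Line A: non-alloy steel → 14.02; tubes → 14.02.02; clad → 14.02.02.02. Scheduled 27%. Dunmara agreement on 14.03.03.03: 14.02.02.02 not covered; Dunmara agreement on 14.02: not wholly obtained; anti-dumping (Dunmara, 14.02): +17%; total 27% + 17% = 44%. → 44%.
Line B: non-alloy steel → 14.02; flat-rolled → 14.02.04; clad → 14.02.04.02. Scheduled 22%. quota on 14.02.04 exhausted → over-quota 20%; Dunmara agreement on 14.03.03.03: 14.02.04.02 not covered; Dunmara agreement on 14.02: wholly obtained → 4% available; preferential 4%; anti-dumping (Dunmara, 14.02): +17%; total 4% + 17% = 21%. → 21%.
Line C: non-alloy steel → 14.02; wire → 14.02.01; clad → 14.02.01.02. Scheduled 12%. Selvast agreement on 14.02.02.01: 14.02.01.02 not covered. → 12%.
Line D: non-alloy steel → 14.02; in bars → 14.02.03; hot-rolled → 14.02.03.03. Scheduled 6%. Dorestad agreement on 14.03.01.02: 14.02.03.03 not covered. → 6%.
Sum: 44% + 21% + 12% + 6% = 83%.

83%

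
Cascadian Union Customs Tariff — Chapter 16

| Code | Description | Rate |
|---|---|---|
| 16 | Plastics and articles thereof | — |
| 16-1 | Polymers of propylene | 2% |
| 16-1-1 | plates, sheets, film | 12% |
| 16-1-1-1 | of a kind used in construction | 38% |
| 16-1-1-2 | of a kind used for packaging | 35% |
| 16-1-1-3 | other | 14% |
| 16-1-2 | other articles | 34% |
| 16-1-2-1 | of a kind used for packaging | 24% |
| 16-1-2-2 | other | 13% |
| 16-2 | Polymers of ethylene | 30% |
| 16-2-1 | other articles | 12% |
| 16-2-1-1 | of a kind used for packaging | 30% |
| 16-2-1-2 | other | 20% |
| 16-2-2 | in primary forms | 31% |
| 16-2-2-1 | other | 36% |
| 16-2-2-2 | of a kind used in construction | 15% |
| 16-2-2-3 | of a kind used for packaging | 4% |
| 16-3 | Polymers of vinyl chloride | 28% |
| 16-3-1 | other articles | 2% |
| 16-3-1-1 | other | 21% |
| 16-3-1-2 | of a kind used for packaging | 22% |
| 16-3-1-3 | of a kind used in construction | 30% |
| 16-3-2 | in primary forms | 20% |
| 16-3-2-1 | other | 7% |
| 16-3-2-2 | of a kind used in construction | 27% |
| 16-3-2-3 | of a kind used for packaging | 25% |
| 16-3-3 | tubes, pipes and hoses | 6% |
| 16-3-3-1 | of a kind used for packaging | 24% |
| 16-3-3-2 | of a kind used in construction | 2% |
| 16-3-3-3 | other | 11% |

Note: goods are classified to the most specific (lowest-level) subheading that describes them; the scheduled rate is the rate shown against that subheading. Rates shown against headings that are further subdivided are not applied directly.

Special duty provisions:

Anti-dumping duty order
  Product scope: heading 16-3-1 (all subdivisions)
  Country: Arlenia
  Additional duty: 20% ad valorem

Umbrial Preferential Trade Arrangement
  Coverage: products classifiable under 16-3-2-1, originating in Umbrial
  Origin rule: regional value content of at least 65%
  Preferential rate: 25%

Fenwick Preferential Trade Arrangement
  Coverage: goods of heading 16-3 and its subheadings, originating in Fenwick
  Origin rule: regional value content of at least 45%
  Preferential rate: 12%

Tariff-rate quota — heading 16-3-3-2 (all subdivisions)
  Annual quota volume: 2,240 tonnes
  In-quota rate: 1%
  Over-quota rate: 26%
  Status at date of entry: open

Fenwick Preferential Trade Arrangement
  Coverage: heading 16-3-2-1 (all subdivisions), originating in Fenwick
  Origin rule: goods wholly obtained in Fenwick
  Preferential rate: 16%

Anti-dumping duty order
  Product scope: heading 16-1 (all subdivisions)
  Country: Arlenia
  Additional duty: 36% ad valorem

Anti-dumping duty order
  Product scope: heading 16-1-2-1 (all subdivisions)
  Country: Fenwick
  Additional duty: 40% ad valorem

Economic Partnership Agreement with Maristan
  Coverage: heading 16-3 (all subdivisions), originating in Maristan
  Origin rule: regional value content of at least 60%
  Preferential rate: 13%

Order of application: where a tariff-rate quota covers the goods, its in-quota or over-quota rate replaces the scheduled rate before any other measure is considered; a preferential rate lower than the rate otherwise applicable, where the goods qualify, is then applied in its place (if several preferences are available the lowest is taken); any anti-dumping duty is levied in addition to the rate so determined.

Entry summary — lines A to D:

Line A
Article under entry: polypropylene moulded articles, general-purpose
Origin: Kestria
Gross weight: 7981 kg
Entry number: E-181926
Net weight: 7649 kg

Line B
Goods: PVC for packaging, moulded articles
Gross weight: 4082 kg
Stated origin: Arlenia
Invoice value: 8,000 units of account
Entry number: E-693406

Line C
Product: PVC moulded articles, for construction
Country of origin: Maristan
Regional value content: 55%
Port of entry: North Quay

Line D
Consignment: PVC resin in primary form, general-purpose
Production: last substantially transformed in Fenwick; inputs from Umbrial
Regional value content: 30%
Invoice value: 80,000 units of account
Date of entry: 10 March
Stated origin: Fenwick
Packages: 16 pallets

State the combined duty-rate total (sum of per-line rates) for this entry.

92%

Line A: polypropylene → 16-1; moulded articles → 16-1-2; general-purpose → 16-1-2-2. Scheduled 13%. No special measure applies. → 13%.
Line B: PVC → 16-3; moulded articles → 16-3-1; for packaging → 16-3-1-2. Scheduled 22%. anti-dumping (Arlenia, 16-3-1): +20%; total 22% + 20% = 42%. → 42%.
Line C: PVC → 16-3; moulded articles → 16-3-1; for construction → 16-3-1-3. Scheduled 30%. Maristan agreement on 16-3: RVC < 60%. → 30%.
Line D: PVC → 16-3; resin in primary form → 16-3-2; general-purpose → 16-3-2-1. Scheduled 7%. Fenwick agreement on 16-3: RVC < 45%; Fenwick agreement on 16-3-2-1: not wholly obtained. → 7%.
Sum: 13% + 42% + 30% + 7% = 92%.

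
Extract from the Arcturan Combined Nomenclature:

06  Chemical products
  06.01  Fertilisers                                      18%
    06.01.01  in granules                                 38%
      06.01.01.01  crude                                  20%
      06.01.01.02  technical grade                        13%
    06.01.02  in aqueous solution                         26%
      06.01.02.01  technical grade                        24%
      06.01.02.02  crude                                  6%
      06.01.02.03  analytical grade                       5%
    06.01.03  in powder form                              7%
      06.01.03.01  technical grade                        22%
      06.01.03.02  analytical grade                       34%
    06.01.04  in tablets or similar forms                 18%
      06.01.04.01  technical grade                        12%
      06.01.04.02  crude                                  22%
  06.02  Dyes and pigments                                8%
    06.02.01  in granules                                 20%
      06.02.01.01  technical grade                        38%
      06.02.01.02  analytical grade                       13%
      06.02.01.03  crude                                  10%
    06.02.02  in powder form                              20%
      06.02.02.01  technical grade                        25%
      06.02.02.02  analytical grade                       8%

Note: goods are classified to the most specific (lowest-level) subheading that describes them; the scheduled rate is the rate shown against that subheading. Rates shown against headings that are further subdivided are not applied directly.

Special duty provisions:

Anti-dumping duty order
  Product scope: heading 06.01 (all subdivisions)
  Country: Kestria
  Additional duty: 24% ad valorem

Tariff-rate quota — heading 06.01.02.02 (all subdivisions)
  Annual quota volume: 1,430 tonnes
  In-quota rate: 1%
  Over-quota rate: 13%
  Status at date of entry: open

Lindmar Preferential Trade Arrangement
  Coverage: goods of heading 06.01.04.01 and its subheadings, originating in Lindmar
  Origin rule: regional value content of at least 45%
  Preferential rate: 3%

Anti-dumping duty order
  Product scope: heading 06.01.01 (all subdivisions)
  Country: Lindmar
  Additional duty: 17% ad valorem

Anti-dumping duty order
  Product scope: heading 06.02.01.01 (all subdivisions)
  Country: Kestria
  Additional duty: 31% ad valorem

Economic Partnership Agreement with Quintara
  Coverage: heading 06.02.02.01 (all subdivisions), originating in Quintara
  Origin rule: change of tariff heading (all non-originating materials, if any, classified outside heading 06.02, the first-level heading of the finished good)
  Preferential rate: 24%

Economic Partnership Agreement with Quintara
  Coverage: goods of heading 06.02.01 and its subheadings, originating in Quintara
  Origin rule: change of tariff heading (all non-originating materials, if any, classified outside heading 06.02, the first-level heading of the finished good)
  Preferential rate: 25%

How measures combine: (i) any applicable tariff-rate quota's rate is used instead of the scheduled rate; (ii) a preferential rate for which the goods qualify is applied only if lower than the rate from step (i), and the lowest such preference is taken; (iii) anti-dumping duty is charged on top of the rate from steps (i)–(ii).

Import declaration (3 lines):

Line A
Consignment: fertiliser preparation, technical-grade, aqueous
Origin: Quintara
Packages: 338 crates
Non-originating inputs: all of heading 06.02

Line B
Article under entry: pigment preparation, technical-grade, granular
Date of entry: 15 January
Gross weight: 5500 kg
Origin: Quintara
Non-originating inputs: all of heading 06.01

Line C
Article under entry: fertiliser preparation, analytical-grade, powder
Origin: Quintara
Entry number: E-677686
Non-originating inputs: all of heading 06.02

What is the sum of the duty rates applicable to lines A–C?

Line A: fertiliser → 06.01; aqueous → 06.01.02; technical-grade → 06.01.02.01. Scheduled 24%. Quintara agreement on 06.02.02.01: 06.01.02.01 not covered; Quintara agreement on 06.02.01: 06.01.02.01 not covered. → 24%.
Line B: pigment → 06.02; granular → 06.02.01; technical-grade → 06.02.01.01. Scheduled 38%. Quintara agreement on 06.02.02.01: 06.02.01.01 not covered; Quintara agreement on 06.02.01: CTH met → 25% available; preferential 25%. → 25%.
Line C: fertiliser → 06.01; powder → 06.01.03; analytical-grade → 06.01.03.02. Scheduled 34%. Quintara agreement on 06.02.02.01: 06.01.03.02 not covered; Quintara agreement on 06.02.01: 06.01.03.02 not covered. → 34%.
Sum: 24% + 25% + 34% = 83%.

83%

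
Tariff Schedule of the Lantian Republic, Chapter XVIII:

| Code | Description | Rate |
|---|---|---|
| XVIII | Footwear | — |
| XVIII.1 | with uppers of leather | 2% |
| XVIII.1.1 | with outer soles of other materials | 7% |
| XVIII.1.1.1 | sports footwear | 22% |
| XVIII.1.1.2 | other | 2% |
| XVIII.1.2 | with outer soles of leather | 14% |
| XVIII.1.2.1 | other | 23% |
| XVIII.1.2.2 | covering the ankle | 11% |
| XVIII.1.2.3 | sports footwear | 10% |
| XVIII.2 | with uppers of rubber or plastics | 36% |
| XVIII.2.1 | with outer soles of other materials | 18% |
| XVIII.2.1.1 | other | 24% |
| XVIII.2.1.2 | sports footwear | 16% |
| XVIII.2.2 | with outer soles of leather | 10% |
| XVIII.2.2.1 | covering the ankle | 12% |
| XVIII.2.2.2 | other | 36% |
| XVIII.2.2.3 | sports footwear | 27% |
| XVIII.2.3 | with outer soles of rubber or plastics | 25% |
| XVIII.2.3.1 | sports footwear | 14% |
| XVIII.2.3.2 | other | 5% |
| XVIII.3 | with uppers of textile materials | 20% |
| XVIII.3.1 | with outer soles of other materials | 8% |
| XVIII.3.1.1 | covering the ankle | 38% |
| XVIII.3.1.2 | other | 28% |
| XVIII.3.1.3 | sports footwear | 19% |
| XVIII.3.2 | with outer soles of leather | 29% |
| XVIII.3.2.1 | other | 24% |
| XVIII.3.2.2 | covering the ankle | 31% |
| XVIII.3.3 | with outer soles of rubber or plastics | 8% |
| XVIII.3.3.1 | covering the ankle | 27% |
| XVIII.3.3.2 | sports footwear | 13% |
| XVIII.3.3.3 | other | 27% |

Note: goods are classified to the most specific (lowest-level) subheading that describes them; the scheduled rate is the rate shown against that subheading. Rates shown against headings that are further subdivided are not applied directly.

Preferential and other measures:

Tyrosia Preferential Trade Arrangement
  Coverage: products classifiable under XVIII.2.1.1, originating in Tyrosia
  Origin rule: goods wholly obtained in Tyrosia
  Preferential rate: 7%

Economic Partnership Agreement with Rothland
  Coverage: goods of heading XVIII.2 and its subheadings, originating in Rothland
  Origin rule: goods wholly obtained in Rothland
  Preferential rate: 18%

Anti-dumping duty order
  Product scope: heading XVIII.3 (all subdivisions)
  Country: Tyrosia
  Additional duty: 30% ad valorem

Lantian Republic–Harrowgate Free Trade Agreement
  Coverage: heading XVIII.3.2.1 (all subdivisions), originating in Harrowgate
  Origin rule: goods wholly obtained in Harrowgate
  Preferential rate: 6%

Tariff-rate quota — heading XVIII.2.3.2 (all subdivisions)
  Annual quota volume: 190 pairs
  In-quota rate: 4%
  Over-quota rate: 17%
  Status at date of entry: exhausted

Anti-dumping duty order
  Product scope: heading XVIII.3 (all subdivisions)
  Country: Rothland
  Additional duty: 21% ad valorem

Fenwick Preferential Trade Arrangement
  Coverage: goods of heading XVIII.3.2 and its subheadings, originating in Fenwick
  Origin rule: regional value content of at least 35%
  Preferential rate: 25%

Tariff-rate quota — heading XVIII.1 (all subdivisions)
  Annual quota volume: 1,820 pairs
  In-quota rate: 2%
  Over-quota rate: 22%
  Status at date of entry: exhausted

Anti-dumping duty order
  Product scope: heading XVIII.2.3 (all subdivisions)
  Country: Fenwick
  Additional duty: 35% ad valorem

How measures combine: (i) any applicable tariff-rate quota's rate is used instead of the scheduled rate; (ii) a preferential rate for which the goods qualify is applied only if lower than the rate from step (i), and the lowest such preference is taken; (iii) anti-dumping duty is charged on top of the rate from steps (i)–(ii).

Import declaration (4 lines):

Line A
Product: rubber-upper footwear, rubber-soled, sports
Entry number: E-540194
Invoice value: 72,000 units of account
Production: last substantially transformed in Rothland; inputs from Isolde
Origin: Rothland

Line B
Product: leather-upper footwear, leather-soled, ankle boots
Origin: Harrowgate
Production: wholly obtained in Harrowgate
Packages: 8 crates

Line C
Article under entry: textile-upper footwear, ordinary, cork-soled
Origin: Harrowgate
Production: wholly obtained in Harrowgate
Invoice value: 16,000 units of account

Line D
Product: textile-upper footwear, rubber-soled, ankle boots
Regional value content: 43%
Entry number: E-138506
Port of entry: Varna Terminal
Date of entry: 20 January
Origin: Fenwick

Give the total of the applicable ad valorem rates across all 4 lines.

91%

Line A: rubber-upper → XVIII.2; rubber-soled → XVIII.2.3; sports → XVIII.2.3.1. Scheduled 14%. Rothland agreement on XVIII.2: not wholly obtained. → 14%.
Line B: leather-upper → XVIII.1; leather-soled → XVIII.1.2; ankle boots → XVIII.1.2.2. Scheduled 11%. quota on XVIII.1 exhausted → over-quota 22%; Harrowgate agreement on XVIII.3.2.1: XVIII.1.2.2 not covered. → 22%.
Line C: textile-upper → XVIII.3; cork-soled → XVIII.3.1; ordinary → XVIII.3.1.2. Scheduled 28%. Harrowgate agreement on XVIII.3.2.1: XVIII.3.1.2 not covered. → 28%.
Line D: textile-upper → XVIII.3; rubber-soled → XVIII.3.3; ankle boots → XVIII.3.3.1. Scheduled 27%. Fenwick agreement on XVIII.3.2: XVIII.3.3.1 not covered. → 27%.
Sum: 14% + 22% + 28% + 27% = 91%.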